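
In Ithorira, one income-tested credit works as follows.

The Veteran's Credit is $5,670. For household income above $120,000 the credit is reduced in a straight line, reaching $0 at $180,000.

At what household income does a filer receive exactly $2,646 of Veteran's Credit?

$2,646 is 2,646/5,670 of the full $5,670, so 3,024/5,670 of the $60,000 range has been used: income = $120,000 + $60,000 × 3,024/5,670 = $152,000.

$152,000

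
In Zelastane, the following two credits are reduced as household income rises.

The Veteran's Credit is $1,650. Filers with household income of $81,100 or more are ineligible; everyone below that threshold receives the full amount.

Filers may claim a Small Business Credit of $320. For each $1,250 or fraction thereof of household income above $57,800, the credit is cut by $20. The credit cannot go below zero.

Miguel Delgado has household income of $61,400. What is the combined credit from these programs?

$1,910

Veteran's Credit: $61,400 is below the $81,100 cutoff, so the full $1,650 applies.
Small Business Credit: income exceeds $57,800 by $3,600, which is 3 full-or-partial $1,250 increments; reduction = 3 × $20 = $60, leaving $260.
Total: $1,650 + $260 = $1,910.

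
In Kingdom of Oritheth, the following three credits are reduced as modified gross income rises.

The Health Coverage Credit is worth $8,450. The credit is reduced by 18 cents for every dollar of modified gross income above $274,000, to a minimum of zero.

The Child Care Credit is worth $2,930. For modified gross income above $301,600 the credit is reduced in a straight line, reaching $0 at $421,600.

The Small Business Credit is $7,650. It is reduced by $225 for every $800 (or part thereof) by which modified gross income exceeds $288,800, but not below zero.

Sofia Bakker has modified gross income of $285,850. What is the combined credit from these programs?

Health Coverage Credit: 18% of the $11,850 excess over $274,000 is $2,133; credit = $8,450 − $2,133 = $6,317.
Child Care Credit: $285,850 is at or below the $301,600 threshold, so the full $2,930 applies.
Small Business Credit: $285,850 is at or below the $288,800 threshold, so the full $7,650 applies.
Total: $6,317 + $2,930 + $7,650 = $16,897.

$16,897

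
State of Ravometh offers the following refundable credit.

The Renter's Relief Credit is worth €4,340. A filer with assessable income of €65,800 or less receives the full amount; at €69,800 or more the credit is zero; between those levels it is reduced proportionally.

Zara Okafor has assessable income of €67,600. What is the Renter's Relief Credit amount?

€2,387

Renter's Relief Credit: €67,600 is €1,800 into a €4,000 phase-out range, leaving 2,200/4,000 of the credit: €4,340 × 2,200/4,000 = €2,387.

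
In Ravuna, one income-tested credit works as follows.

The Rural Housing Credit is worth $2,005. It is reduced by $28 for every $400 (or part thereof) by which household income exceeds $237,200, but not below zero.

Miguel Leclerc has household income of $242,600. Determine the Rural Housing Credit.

$1,613

Rural Housing Credit: income exceeds $237,200 by $5,400, which is 14 full-or-partial $400 increments; reduction = 14 × $28 = $392, leaving $1,613.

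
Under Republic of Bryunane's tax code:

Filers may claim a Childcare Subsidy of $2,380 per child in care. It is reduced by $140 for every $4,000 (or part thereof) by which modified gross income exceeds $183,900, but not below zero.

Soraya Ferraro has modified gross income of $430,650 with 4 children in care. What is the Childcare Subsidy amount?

Childcare Subsidy: base = 4 × $2,380 = $9,520. income exceeds $183,900 by $246,750, which is 62 full-or-partial $4,000 increments; reduction = 62 × $140 = $8,680, leaving $840.

$840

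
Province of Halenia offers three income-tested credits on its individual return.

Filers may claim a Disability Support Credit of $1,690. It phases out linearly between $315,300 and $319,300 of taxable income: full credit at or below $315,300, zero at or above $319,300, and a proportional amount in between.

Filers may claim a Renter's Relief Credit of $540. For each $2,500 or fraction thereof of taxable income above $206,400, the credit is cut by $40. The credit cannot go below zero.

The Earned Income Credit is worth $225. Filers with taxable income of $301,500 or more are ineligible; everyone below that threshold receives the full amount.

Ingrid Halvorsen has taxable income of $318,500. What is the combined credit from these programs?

Disability Support Credit: $318,500 is $3,200 into a $4,000 phase-out range, leaving 800/4,000 of the credit: $1,690 × 800/4,000 = $338.
Renter's Relief Credit: income exceeds $206,400 by $112,100 → 45 increments × $40 = $1,800 ≥ base, so the credit is $0.
Earned Income Credit: $318,500 meets or exceeds the $301,500 cutoff, so the credit is $0.
Total: $338 + $0 + $0 = $338.

$338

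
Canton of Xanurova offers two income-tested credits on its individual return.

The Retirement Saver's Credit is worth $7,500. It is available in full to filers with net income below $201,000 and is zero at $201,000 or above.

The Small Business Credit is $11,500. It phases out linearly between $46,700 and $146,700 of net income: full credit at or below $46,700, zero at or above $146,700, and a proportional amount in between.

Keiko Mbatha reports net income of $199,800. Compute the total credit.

$7,500

Retirement Saver's Credit: $199,800 is below the $201,000 cutoff, so the full $7,500 applies.
Small Business Credit: $199,800 is at or above $146,700, so the credit is $0.
Total: $7,500 + $0 = $7,500.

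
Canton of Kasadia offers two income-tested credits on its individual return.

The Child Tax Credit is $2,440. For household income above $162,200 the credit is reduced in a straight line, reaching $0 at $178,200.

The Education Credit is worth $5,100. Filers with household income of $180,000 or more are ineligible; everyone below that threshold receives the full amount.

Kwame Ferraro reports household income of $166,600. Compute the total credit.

Child Tax Credit: $166,600 is $4,400 into a $16,000 phase-out range, leaving 11,600/16,000 of the credit: $2,440 × 11,600/16,000 = $1,769.
Education Credit: $166,600 is below the $180,000 cutoff, so the full $5,100 applies.
Total: $1,769 + $5,100 = $6,869.

$6,869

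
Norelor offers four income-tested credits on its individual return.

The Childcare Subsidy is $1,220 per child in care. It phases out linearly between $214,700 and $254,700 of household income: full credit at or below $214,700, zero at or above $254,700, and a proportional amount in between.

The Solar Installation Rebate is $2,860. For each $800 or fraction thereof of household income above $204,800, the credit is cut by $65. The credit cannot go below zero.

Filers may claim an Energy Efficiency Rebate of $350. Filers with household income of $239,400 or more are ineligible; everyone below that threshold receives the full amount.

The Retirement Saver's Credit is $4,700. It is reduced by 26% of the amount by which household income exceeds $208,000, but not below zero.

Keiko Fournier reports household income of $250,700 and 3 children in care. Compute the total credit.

Childcare Subsidy: base = 3 × $1,220 = $3,660. $250,700 is $36,000 into a $40,000 phase-out range, leaving 4,000/40,000 of the credit: $3,660 × 4,000/40,000 = $366.
Solar Installation Rebate: income exceeds $204,800 by $45,900 → 58 increments × $65 = $3,770 ≥ base, so the credit is $0.
Energy Efficiency Rebate: $250,700 meets or exceeds the $239,400 cutoff, so the credit is $0.
Retirement Saver's Credit: 26% of the $42,700 excess over $208,000 is $11,102 ≥ base, so the credit is $0.
Total: $366 + $0 + $0 + $0 = $366.

$366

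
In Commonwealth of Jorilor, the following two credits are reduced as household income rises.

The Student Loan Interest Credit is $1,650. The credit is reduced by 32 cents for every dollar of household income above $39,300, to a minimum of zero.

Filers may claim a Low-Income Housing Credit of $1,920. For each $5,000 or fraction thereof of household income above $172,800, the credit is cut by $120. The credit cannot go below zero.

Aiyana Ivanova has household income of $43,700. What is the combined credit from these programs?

$2,162

Student Loan Interest Credit: 32% of the $4,400 excess over $39,300 is $1,408; credit = $1,650 − $1,408 = $242.
Low-Income Housing Credit: $43,700 is at or below the $172,800 threshold, so the full $1,920 applies.
Total: $242 + $1,920 = $2,162.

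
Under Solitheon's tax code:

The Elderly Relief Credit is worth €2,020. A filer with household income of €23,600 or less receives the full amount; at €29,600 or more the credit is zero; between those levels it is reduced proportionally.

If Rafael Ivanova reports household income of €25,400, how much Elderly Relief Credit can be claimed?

Elderly Relief Credit: €25,400 is €1,800 into a €6,000 phase-out range, leaving 4,200/6,000 of the credit: €2,020 × 4,200/6,000 = €1,414.

€1,414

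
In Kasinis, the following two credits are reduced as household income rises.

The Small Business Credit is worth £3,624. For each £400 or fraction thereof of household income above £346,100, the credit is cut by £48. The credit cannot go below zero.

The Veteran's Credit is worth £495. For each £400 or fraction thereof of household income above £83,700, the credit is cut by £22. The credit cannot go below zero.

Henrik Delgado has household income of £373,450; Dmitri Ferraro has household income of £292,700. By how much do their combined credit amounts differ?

£3,312

Henrik (£373,450): Small Business Credit: income exceeds £346,100 by £27,350, which is 69 full-or-partial £400 increments; reduction = 69 × £48 = £3,312, leaving £312. Veteran's Credit: income exceeds £83,700 by £289,750 → 725 increments × £22 = £15,950 ≥ base, so the credit is £0. total £312 + £0 = £312
Dmitri (£292,700): Small Business Credit: £292,700 is at or below the £346,100 threshold, so the full £3,624 applies. Veteran's Credit: income exceeds £83,700 by £209,000 → 523 increments × £22 = £11,506 ≥ base, so the credit is £0. total £3,624 + £0 = £3,624
Difference: |£312 − £3,624| = £3,312.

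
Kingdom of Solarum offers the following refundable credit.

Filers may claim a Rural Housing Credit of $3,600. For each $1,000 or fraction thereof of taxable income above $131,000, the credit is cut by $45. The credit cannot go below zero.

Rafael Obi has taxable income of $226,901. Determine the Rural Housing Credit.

Rural Housing Credit: income exceeds $131,000 by $95,901 → 96 increments × $45 = $4,320 ≥ base, so the credit is $0.

$0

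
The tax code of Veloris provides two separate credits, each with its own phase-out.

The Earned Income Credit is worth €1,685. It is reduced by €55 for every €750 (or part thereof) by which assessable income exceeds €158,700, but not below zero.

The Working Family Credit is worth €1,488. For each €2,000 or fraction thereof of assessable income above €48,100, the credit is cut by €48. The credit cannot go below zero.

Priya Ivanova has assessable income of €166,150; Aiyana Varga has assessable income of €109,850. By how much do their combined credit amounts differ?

Priya (€166,150): Earned Income Credit: income exceeds €158,700 by €7,450, which is 10 full-or-partial €750 increments; reduction = 10 × €55 = €550, leaving €1,135. Working Family Credit: income exceeds €48,100 by €118,050 → 60 increments × €48 = €2,880 ≥ base, so the credit is €0. total €1,135 + €0 = €1,135
Aiyana (€109,850): Earned Income Credit: €109,850 is at or below the €158,700 threshold, so the full €1,685 applies. Working Family Credit: income exceeds €48,100 by €61,750 → 31 increments × €48 = €1,488 ≥ base, so the credit is €0. total €1,685 + €0 = €1,685
Difference: |€1,135 − €1,685| = €550.

€550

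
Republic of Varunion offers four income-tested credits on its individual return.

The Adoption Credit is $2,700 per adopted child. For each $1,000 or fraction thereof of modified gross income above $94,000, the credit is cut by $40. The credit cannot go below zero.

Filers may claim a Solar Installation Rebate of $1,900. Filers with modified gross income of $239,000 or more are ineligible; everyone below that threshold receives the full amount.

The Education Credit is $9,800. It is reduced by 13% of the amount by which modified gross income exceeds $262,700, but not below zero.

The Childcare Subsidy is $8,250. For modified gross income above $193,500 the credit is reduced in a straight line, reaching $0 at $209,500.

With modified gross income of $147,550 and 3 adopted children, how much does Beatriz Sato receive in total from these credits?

$25,890

Adoption Credit: base = 3 × $2,700 = $8,100. income exceeds $94,000 by $53,550, which is 54 full-or-partial $1,000 increments; reduction = 54 × $40 = $2,160, leaving $5,940.
Solar Installation Rebate: $147,550 is below the $239,000 cutoff, so the full $1,900 applies.
Education Credit: $147,550 is at or below the $262,700 threshold, so the full $9,800 applies.
Childcare Subsidy: $147,550 is at or below the $193,500 threshold, so the full $8,250 applies.
Total: $5,940 + $1,900 + $9,800 + $8,250 = $25,890.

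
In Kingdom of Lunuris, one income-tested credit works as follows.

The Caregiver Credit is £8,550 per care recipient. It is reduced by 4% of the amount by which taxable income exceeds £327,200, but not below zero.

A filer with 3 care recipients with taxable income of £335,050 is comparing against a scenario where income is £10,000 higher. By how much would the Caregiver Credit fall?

£400

At £335,050 — base = 3 × £8,550 = £25,650. 4% of the £7,850 excess over £327,200 is £314; credit = £25,650 − £314 = £25,336.
At £345,050 — base = 3 × £8,550 = £25,650. 4% of the £17,850 excess over £327,200 is £714; credit = £25,650 − £714 = £24,936.
Lost: £25,336 − £24,936 = £400.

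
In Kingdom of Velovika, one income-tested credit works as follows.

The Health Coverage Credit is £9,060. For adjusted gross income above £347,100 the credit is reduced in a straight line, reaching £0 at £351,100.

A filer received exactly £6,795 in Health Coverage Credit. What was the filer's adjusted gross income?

£348,100

£6,795 is 6,795/9,060 of the full £9,060, so 2,265/9,060 of the £4,000 range has been used: income = £347,100 + £4,000 × 2,265/9,060 = £348,100.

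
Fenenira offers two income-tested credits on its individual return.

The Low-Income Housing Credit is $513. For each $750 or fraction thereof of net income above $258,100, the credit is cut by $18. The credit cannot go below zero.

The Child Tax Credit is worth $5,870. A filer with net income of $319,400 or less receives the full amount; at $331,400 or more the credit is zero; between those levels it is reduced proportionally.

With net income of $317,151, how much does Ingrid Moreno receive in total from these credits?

$5,870

Low-Income Housing Credit: income exceeds $258,100 by $59,051 → 79 increments × $18 = $1,422 ≥ base, so the credit is $0.
Child Tax Credit: $317,151 is at or below the $319,400 threshold, so the full $5,870 applies.
Total: $0 + $5,870 = $5,870.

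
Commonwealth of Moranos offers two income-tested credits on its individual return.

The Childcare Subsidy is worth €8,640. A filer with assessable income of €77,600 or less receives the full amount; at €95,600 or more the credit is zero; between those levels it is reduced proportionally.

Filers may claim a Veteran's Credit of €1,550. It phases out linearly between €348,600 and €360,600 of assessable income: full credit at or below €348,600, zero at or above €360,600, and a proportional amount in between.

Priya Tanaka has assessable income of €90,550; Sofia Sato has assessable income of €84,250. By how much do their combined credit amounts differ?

Priya (€90,550): Childcare Subsidy: €90,550 is €12,950 into a €18,000 phase-out range, leaving 5,050/18,000 of the credit: €8,640 × 5,050/18,000 = €2,424. Veteran's Credit: €90,550 is at or below the €348,600 threshold, so the full €1,550 applies. total €2,424 + €1,550 = €3,974
Sofia (€84,250): Childcare Subsidy: €84,250 is €6,650 into a €18,000 phase-out range, leaving 11,350/18,000 of the credit: €8,640 × 11,350/18,000 = €5,448. Veteran's Credit: €84,250 is at or below the €348,600 threshold, so the full €1,550 applies. total €5,448 + €1,550 = €6,998
Difference: |€3,974 − €6,998| = €3,024.

€3,024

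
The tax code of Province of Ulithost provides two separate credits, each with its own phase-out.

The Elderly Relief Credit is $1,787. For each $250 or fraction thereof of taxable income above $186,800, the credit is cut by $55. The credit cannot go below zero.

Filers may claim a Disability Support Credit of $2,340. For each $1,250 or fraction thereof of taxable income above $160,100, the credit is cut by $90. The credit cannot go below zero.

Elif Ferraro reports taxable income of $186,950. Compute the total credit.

Elderly Relief Credit: income exceeds $186,800 by $150, which is 1 full-or-partial $250 increment; reduction = 1 × $55 = $55, leaving $1,732.
Disability Support Credit: income exceeds $160,100 by $26,850, which is 22 full-or-partial $1,250 increments; reduction = 22 × $90 = $1,980, leaving $360.
Total: $1,732 + $360 = $2,092.

$2,092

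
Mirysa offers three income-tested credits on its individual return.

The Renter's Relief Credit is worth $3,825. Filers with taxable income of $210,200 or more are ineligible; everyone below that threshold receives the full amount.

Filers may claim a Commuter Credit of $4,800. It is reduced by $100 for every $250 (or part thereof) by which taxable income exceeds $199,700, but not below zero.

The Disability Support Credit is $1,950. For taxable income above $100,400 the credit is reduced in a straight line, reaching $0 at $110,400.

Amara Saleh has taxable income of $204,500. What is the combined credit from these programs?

Renter's Relief Credit: $204,500 is below the $210,200 cutoff, so the full $3,825 applies.
Commuter Credit: income exceeds $199,700 by $4,800, which is 20 full-or-partial $250 increments; reduction = 20 × $100 = $2,000, leaving $2,800.
Disability Support Credit: $204,500 is at or above $110,400, so the credit is $0.
Total: $3,825 + $2,800 + $0 = $6,625.

$6,625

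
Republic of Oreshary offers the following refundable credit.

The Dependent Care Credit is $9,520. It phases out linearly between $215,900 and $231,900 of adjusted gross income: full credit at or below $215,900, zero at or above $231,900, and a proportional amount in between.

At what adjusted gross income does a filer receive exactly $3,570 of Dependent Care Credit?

$3,570 is 3,570/9,520 of the full $9,520, so 5,950/9,520 of the $16,000 range has been used: income = $215,900 + $16,000 × 5,950/9,520 = $225,900.

$225,900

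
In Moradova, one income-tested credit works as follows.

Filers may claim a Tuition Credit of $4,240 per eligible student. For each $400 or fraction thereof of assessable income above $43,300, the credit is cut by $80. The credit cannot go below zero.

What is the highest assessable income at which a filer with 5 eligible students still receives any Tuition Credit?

$148,900

Full credit = 5 × $4,240 = $21,200.
After 264 increments the reduction is 264 × $80 = $21,120, leaving $80; one more increment wipes it out. Increment 264 ends at excess 264 × $400 = $105,600, so the highest qualifying income is $43,300 + $105,600 = $148,900.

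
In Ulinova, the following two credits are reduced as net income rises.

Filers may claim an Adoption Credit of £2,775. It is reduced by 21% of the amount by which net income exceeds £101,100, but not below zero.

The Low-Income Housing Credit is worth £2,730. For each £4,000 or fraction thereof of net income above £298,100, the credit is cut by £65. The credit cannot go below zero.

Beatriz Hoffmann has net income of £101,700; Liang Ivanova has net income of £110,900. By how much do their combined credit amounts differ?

Beatriz (£101,700): Adoption Credit: 21% of the £600 excess over £101,100 is £126; credit = £2,775 − £126 = £2,649. Low-Income Housing Credit: £101,700 is at or below the £298,100 threshold, so the full £2,730 applies. total £2,649 + £2,730 = £5,379
Liang (£110,900): Adoption Credit: 21% of the £9,800 excess over £101,100 is £2,058; credit = £2,775 − £2,058 = £717. Low-Income Housing Credit: £110,900 is at or below the £298,100 threshold, so the full £2,730 applies. total £717 + £2,730 = £3,447
Difference: |£5,379 − £3,447| = £1,932.

£1,932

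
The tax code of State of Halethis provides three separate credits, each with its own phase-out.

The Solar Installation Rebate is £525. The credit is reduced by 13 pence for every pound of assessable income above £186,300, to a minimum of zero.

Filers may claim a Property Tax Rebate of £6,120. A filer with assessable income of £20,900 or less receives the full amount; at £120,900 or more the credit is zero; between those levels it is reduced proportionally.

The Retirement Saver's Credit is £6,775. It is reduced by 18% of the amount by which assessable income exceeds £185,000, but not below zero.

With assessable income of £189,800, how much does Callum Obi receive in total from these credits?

£5,981

Solar Installation Rebate: 13% of the £3,500 excess over £186,300 is £455; credit = £525 − £455 = £70.
Property Tax Rebate: £189,800 is at or above £120,900, so the credit is £0.
Retirement Saver's Credit: 18% of the £4,800 excess over £185,000 is £864; credit = £6,775 − £864 = £5,911.
Total: £70 + £0 + £5,911 = £5,981.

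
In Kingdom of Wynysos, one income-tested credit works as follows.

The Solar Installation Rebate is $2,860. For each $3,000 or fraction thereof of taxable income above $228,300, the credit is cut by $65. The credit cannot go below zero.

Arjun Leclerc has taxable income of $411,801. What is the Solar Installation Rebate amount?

Solar Installation Rebate: income exceeds $228,300 by $183,501 → 62 increments × $65 = $4,030 ≥ base, so the credit is $0.

$0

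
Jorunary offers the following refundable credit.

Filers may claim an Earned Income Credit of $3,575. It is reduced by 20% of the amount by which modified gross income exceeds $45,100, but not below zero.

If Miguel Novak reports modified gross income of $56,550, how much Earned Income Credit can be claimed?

Earned Income Credit: 20% of the $11,450 excess over $45,100 is $2,290; credit = $3,575 − $2,290 = $1,285.

$1,285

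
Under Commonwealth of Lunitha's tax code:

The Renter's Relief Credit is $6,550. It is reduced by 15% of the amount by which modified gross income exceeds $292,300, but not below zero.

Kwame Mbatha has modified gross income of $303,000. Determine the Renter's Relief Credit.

Renter's Relief Credit: 15% of the $10,700 excess over $292,300 is $1,605; credit = $6,550 − $1,605 = $4,945.

$4,945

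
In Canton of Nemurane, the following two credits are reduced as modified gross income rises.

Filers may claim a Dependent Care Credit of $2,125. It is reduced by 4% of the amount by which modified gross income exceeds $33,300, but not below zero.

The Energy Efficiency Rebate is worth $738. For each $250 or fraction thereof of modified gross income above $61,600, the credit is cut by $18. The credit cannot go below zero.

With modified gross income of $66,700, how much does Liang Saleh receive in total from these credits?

Dependent Care Credit: 4% of the $33,400 excess over $33,300 is $1,336; credit = $2,125 − $1,336 = $789.
Energy Efficiency Rebate: income exceeds $61,600 by $5,100, which is 21 full-or-partial $250 increments; reduction = 21 × $18 = $378, leaving $360.
Total: $789 + $360 = $1,149.

$1,149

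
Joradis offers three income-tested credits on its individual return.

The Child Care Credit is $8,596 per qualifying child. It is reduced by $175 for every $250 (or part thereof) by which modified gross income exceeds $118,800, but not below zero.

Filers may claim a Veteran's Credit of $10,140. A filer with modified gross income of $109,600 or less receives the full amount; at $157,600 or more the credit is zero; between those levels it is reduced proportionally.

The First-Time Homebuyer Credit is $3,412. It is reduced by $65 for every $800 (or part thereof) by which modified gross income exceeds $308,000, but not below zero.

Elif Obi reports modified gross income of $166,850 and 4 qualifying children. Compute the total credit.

Child Care Credit: base = 4 × $8,596 = $34,384. income exceeds $118,800 by $48,050, which is 193 full-or-partial $250 increments; reduction = 193 × $175 = $33,775, leaving $609.
Veteran's Credit: $166,850 is at or above $157,600, so the credit is $0.
First-Time Homebuyer Credit: $166,850 is at or below the $308,000 threshold, so the full $3,412 applies.
Total: $609 + $0 + $3,412 = $4,021.

$4,021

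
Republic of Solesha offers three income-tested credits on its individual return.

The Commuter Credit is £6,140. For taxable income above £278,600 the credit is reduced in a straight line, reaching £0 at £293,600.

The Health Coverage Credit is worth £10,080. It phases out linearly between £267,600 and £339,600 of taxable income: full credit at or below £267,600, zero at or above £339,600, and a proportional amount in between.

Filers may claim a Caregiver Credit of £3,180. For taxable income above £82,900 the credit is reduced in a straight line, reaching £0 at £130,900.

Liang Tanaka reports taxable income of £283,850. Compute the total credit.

£11,796

Commuter Credit: £283,850 is £5,250 into a £15,000 phase-out range, leaving 9,750/15,000 of the credit: £6,140 × 9,750/15,000 = £3,991.
Health Coverage Credit: £283,850 is £16,250 into a £72,000 phase-out range, leaving 55,750/72,000 of the credit: £10,080 × 55,750/72,000 = £7,805.
Caregiver Credit: £283,850 is at or above £130,900, so the credit is £0.
Total: £3,991 + £7,805 + £0 = £11,796.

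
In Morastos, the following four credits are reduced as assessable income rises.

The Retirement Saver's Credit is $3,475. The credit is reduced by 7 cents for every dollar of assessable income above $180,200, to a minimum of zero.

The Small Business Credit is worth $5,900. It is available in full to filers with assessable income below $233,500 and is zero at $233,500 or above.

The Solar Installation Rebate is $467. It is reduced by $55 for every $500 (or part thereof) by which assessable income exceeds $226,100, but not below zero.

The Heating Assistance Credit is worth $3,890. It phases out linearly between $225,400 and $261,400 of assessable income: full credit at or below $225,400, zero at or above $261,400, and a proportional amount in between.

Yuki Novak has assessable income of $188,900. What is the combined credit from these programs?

$13,123

Retirement Saver's Credit: 7% of the $8,700 excess over $180,200 is $609; credit = $3,475 − $609 = $2,866.
Small Business Credit: $188,900 is below the $233,500 cutoff, so the full $5,900 applies.
Solar Installation Rebate: $188,900 is at or below the $226,100 threshold, so the full $467 applies.
Heating Assistance Credit: $188,900 is at or below the $225,400 threshold, so the full $3,890 applies.
Total: $2,866 + $5,900 + $467 + $3,890 = $13,123.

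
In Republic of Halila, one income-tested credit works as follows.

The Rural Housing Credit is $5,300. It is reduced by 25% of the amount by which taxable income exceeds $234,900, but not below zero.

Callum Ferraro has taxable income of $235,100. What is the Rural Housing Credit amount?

Rural Housing Credit: 25% of the $200 excess over $234,900 is $50; credit = $5,300 − $50 = $5,250.

$5,250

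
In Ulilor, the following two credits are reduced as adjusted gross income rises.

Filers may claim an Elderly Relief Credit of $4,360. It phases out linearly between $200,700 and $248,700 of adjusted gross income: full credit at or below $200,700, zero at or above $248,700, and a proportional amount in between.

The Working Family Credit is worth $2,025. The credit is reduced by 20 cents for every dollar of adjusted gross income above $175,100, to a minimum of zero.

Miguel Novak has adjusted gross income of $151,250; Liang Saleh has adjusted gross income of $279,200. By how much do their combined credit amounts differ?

$6,385

Miguel ($151,250): Elderly Relief Credit: $151,250 is at or below the $200,700 threshold, so the full $4,360 applies. Working Family Credit: $151,250 is at or below the $175,100 threshold, so the full $2,025 applies. total $4,360 + $2,025 = $6,385
Liang ($279,200): Elderly Relief Credit: $279,200 is at or above $248,700, so the credit is $0. Working Family Credit: 20% of the $104,100 excess over $175,100 is $20,820 ≥ base, so the credit is $0. total $0 + $0 = $0
Difference: |$6,385 − $0| = $6,385.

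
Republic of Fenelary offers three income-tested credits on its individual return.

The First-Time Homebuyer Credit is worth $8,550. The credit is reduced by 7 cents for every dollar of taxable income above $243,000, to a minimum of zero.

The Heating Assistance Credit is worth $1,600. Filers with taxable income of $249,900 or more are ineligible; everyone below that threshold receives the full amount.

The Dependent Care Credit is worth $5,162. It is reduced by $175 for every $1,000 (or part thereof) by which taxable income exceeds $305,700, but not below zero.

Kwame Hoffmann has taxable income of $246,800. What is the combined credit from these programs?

$15,046

First-Time Homebuyer Credit: 7% of the $3,800 excess over $243,000 is $266; credit = $8,550 − $266 = $8,284.
Heating Assistance Credit: $246,800 is below the $249,900 cutoff, so the full $1,600 applies.
Dependent Care Credit: $246,800 is at or below the $305,700 threshold, so the full $5,162 applies.
Total: $8,284 + $1,600 + $5,162 = $15,046.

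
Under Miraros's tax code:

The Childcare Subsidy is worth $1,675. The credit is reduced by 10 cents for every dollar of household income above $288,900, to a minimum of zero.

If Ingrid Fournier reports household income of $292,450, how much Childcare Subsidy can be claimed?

$1,320

Childcare Subsidy: 10% of the $3,550 excess over $288,900 is $355; credit = $1,675 − $355 = $1,320.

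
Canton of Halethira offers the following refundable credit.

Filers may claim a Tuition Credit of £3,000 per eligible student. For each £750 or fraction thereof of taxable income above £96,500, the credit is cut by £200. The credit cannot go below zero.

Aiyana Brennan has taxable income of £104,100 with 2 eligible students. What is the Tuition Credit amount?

Tuition Credit: base = 2 × £3,000 = £6,000. income exceeds £96,500 by £7,600, which is 11 full-or-partial £750 increments; reduction = 11 × £200 = £2,200, leaving £3,800.

£3,800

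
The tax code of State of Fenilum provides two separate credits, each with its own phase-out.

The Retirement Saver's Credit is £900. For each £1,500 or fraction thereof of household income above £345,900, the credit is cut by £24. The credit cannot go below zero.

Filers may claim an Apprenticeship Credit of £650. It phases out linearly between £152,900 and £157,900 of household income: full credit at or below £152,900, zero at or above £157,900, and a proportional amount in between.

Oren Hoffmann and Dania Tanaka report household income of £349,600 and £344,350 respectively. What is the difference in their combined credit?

Oren (£349,600): Retirement Saver's Credit: income exceeds £345,900 by £3,700, which is 3 full-or-partial £1,500 increments; reduction = 3 × £24 = £72, leaving £828. Apprenticeship Credit: £349,600 is at or above £157,900, so the credit is £0. total £828 + £0 = £828
Dania (£344,350): Retirement Saver's Credit: £344,350 is at or below the £345,900 threshold, so the full £900 applies. Apprenticeship Credit: £344,350 is at or above £157,900, so the credit is £0. total £900 + £0 = £900
Difference: |£828 − £900| = £72.

£72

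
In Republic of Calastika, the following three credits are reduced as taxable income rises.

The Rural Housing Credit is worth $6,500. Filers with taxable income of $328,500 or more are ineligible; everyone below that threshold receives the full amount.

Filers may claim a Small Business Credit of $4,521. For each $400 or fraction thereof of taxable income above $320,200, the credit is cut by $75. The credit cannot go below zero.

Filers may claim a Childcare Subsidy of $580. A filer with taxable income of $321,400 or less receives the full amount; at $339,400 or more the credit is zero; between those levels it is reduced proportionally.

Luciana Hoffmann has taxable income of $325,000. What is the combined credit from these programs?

$10,585

Rural Housing Credit: $325,000 is below the $328,500 cutoff, so the full $6,500 applies.
Small Business Credit: income exceeds $320,200 by $4,800, which is 12 full-or-partial $400 increments; reduction = 12 × $75 = $900, leaving $3,621.
Childcare Subsidy: $325,000 is $3,600 into a $18,000 phase-out range, leaving 14,400/18,000 of the credit: $580 × 14,400/18,000 = $464.
Total: $6,500 + $3,621 + $464 = $10,585.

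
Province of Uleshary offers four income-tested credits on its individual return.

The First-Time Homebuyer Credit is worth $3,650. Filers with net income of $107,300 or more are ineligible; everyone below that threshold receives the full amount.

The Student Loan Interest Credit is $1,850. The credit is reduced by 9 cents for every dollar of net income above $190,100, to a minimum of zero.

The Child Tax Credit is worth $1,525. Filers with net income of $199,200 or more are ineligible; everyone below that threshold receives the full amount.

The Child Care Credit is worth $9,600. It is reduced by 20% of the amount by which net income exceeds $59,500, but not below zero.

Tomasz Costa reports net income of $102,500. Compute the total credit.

$8,025

First-Time Homebuyer Credit: $102,500 is below the $107,300 cutoff, so the full $3,650 applies.
Student Loan Interest Credit: $102,500 is at or below the $190,100 threshold, so the full $1,850 applies.
Child Tax Credit: $102,500 is below the $199,200 cutoff, so the full $1,525 applies.
Child Care Credit: 20% of the $43,000 excess over $59,500 is $8,600; credit = $9,600 − $8,600 = $1,000.
Total: $3,650 + $1,850 + $1,525 + $1,000 = $8,025.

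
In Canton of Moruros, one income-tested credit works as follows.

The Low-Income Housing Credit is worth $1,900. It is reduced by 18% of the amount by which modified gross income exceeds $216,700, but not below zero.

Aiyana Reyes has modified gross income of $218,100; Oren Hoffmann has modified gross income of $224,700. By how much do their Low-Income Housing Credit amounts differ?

$1,188

Aiyana ($218,100): Low-Income Housing Credit: 18% of the $1,400 excess over $216,700 is $252; credit = $1,900 − $252 = $1,648.
Oren ($224,700): Low-Income Housing Credit: 18% of the $8,000 excess over $216,700 is $1,440; credit = $1,900 − $1,440 = $460.
Difference: |$1,648 − $460| = $1,188.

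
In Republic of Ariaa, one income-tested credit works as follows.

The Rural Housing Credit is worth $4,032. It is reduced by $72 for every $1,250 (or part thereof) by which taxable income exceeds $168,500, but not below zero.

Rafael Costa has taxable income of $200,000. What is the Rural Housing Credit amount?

$2,160

Rural Housing Credit: income exceeds $168,500 by $31,500, which is 26 full-or-partial $1,250 increments; reduction = 26 × $72 = $1,872, leaving $2,160.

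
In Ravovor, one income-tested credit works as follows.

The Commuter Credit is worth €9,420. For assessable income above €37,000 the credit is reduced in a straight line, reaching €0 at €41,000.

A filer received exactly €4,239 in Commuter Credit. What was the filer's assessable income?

€4,239 is 4,239/9,420 of the full €9,420, so 5,181/9,420 of the €4,000 range has been used: income = €37,000 + €4,000 × 5,181/9,420 = €39,200.

€39,200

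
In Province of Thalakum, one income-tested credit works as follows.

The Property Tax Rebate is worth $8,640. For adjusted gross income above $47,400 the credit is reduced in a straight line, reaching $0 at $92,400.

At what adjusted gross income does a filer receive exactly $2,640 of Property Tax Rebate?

$78,650

$2,640 is 2,640/8,640 of the full $8,640, so 6,000/8,640 of the $45,000 range has been used: income = $47,400 + $45,000 × 6,000/8,640 = $78,650.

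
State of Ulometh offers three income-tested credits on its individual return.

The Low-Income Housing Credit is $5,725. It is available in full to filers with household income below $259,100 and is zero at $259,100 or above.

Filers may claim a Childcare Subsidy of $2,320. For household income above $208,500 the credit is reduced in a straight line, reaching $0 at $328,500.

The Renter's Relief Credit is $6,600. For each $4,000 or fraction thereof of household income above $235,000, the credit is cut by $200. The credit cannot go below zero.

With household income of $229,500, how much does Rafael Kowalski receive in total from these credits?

Low-Income Housing Credit: $229,500 is below the $259,100 cutoff, so the full $5,725 applies.
Childcare Subsidy: $229,500 is $21,000 into a $120,000 phase-out range, leaving 99,000/120,000 of the credit: $2,320 × 99,000/120,000 = $1,914.
Renter's Relief Credit: $229,500 is at or below the $235,000 threshold, so the full $6,600 applies.
Total: $5,725 + $1,914 + $6,600 = $14,239.

$14,239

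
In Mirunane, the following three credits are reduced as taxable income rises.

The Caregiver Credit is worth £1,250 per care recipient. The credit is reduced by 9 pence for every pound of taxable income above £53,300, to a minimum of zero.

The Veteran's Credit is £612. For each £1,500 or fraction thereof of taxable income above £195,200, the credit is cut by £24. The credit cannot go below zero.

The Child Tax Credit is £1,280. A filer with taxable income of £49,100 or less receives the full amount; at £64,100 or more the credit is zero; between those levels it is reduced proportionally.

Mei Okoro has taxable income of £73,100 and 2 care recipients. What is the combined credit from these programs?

£1,330

Caregiver Credit: base = 2 × £1,250 = £2,500. 9% of the £19,800 excess over £53,300 is £1,782; credit = £2,500 − £1,782 = £718.
Veteran's Credit: £73,100 is at or below the £195,200 threshold, so the full £612 applies.
Child Tax Credit: £73,100 is at or above £64,100, so the credit is £0.
Total: £718 + £612 + £0 = £1,330.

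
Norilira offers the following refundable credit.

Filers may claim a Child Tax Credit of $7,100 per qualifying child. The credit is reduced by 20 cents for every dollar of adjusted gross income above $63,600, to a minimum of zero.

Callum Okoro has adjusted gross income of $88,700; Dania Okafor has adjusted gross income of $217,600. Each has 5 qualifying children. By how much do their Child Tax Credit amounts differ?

Callum ($88,700): Child Tax Credit: base = 5 × $7,100 = $35,500. 20% of the $25,100 excess over $63,600 is $5,020; credit = $35,500 − $5,020 = $30,480.
Dania ($217,600): Child Tax Credit: base = 5 × $7,100 = $35,500. 20% of the $154,000 excess over $63,600 is $30,800; credit = $35,500 − $30,800 = $4,700.
Difference: |$30,480 − $4,700| = $25,780.

$25,780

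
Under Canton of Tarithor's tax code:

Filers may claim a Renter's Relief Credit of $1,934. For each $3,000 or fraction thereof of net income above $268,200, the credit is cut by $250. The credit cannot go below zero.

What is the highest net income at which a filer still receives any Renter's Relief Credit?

$289,200

After 7 increments the reduction is 7 × $250 = $1,750, leaving $184; one more increment wipes it out. Increment 7 ends at excess 7 × $3,000 = $21,000, so the highest qualifying income is $268,200 + $21,000 = $289,200.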